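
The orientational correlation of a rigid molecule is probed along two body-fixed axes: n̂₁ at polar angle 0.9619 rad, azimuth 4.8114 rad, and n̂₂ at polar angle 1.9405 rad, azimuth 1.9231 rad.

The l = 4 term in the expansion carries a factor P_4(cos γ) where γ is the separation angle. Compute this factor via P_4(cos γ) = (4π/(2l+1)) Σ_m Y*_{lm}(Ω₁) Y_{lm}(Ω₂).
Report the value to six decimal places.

0.531601

Addition theorem: P_4(cos γ) = (4π/9) Σ_m Y*_{lm}(Ω₁) Y_{lm}(Ω₂), m = −4…4:
  [-4]  conj(Y_{4,-4})(Ω₁) = +0.184843+0.077290i ; Y_{4,-4}(Ω₂) = +0.053817-0.330160i ; Δ = +0.035466-0.056868i
  [-3]  conj(Y_{4,-3})(Ω₁) = -0.115649+0.377830i ; Y_{4,-3}(Ω₂) = -0.319300-0.180236i ; Δ = +0.105025-0.099797i
  [-2]  conj(Y_{4,-2})(Ω₁) = -0.284685-0.057123i ; Y_{4,-2}(Ω₂) = +0.019065-0.016209i ; Δ = -0.006353+0.003525i
  [-1]  conj(Y_{4,-1})(Ω₁) = -0.015578+0.156821i ; Y_{4,-1}(Ω₂) = -0.114734-0.312082i ; Δ = +0.050728-0.013131i
  [+0]  conj(Y_{4,0})(Ω₁) = -0.324602-0.000000i ; Y_{4,0}(Ω₂) = -0.033885+0.000000i ; Δ = +0.010999+0.000000i
  [+1]  conj(Y_{4,1})(Ω₁) = +0.015578+0.156821i ; Y_{4,1}(Ω₂) = +0.114734-0.312082i ; Δ = +0.050728+0.013131i
  [+2]  conj(Y_{4,2})(Ω₁) = -0.284685+0.057123i ; Y_{4,2}(Ω₂) = +0.019065+0.016209i ; Δ = -0.006353-0.003525i
  [+3]  conj(Y_{4,3})(Ω₁) = +0.115649+0.377830i ; Y_{4,3}(Ω₂) = +0.319300-0.180236i ; Δ = +0.105025+0.099797i
  [+4]  conj(Y_{4,4})(Ω₁) = +0.184843-0.077290i ; Y_{4,4}(Ω₂) = +0.053817+0.330160i ; Δ = +0.035466+0.056868i
Accumulated sum +0.380731-0.000000i; after 4π/(2l+1) scaling, +0.531601-0.000000i ⇒ P_4 = 0.531601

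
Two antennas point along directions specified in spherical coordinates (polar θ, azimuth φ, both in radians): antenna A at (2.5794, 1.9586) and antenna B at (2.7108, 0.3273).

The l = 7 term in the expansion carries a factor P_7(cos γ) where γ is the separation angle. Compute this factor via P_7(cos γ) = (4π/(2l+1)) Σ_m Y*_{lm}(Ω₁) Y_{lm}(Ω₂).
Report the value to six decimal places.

-0.056051

Addition theorem: P_7(cos γ) = (4π/15) Σ_m Y*_{lm}(Ω₁) Y_{lm}(Ω₂), m = −7…7:
  m=-7: Y*=(0.002532, 0.005565)  Y=(-0.000730, -0.000832)  product (0.000003, -0.000006)
  m=-6: Y*=(-0.024912, 0.026420)  Y=(0.003452, 0.008328)  product (-0.000306, -0.000116)
  m=-5: Y*=(-0.122367, -0.047211)  Y=(-0.002978, -0.045253)  product (-0.001772, 0.005678)
  m=-4: Y*=(-0.006190, -0.316055)  Y=(-0.040553, 0.151469)  product (0.048124, 0.011879)
  m=-3: Y*=(0.446698, -0.192762)  Y=(0.205774, -0.308064)  product (0.032536, -0.177277)
  m=-2: Y*=(0.256124, 0.251157)  Y=(-0.425920, 0.326889)  product (-0.191189, -0.023249)
  m=-1: Y*=(0.059829, -0.146464)  Y=(0.264595, -0.089833)  product (0.002673, -0.044128)
  m=+0: Y*=(0.419372, -0.000000)  Y=(0.364730, 0.000000)  product (0.152958, 0.000000)
  m=+1: Y*=(-0.059829, -0.146464)  Y=(-0.264595, -0.089833)  product (0.002673, 0.044128)
  m=+2: Y*=(0.256124, -0.251157)  Y=(-0.425920, -0.326889)  product (-0.191189, 0.023249)
  m=+3: Y*=(-0.446698, -0.192762)  Y=(-0.205774, -0.308064)  product (0.032536, 0.177277)
  m=+4: Y*=(-0.006190, 0.316055)  Y=(-0.040553, -0.151469)  product (0.048124, -0.011879)
  m=+5: Y*=(0.122367, -0.047211)  Y=(0.002978, -0.045253)  product (-0.001772, -0.005678)
  m=+6: Y*=(-0.024912, -0.026420)  Y=(0.003452, -0.008328)  product (-0.000306, 0.000116)
  m=+7: Y*=(-0.002532, 0.005565)  Y=(0.000730, -0.000832)  product (0.000003, 0.000006)
Accumulated sum (-0.066906, -0.000000); after 4π/(2l+1) scaling, (-0.056051, -0.000000) ⇒ P_7 = -0.056051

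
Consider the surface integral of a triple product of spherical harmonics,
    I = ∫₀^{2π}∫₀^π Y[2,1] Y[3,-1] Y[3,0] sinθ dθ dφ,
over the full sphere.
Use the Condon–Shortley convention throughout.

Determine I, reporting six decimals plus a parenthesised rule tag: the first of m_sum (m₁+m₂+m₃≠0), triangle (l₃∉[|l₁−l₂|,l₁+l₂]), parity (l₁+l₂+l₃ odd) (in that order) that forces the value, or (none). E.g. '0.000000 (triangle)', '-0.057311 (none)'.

-0.059471 (none)

Checks pass: Σm=0; 8 even; l₃=3∈[1,5].
(2·2+1)(2·3+1)(2·3+1) = 245
Δ: 2! 2! 4! / 9! → 1/3780
sum: t=0:+1/24 t=1:−1/4 t=2:+1/24 = -1/6
3j²(2 3 3; 0 0 0) = Δ·Π!·Σ² = 4/105  (sign +1)
sum: t=0:+1/8 t=1:−1/12 = 1/24
3j²(2 3 3; 1 -1 0) = Δ·Π!·Σ² = 1/210  (sign -1)
combine: 4πI² = 245·4/105·1/210 = 2/45
take √, sign -1: I = -0.05947080
No selection rule forces the value: the integral is nonzero (none).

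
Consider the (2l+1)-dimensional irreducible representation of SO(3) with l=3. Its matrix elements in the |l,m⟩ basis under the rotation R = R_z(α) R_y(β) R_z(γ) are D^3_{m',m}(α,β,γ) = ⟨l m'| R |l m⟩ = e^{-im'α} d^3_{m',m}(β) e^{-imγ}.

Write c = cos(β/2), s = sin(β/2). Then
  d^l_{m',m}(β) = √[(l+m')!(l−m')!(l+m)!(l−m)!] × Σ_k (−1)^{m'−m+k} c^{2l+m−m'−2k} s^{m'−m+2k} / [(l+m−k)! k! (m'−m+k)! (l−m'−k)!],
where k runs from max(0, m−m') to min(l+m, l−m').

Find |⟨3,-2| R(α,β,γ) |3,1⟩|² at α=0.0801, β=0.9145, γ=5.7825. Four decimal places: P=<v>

P=0.1194

First d^3_{-2,1}(β=0.9145), then the phase factors e^{-i(-2)α} and e^{-i(1)γ}:
c=cos(0.914500/2)=0.897270, s=sin(0.914500/2)=0.441482; N=√[1·120·24·2]=75.894664
The bounds max(0,m−m')=3 and min(l+m,l−m')=4 give 2 terms
  k=3: (−1)^0·75.8947/(12)·0.8973^3·0.4415^3 = +0.393133
  k=4: (−1)^1·75.8947/(24)·0.8973^1·0.4415^5 = -0.047587
d^3_{-2,1}(0.9145) = +0.393133 -0.047587 = +0.345546
|D^3_{-2,1}|² = |d^3_{-2,1}(β)|² = (+0.345546)² = 0.119402 (the z-rotation phases have unit modulus)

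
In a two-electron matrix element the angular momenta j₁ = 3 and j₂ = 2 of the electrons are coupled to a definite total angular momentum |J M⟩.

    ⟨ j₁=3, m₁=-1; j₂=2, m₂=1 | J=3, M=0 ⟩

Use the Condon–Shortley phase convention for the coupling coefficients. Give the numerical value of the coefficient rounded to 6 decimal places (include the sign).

√[7·2!4!2!/9! · 2!4!3!1!3!3!] = √(96/5)
  +(−1)^1/∏(1,1,3,2,1,0)! = -1/12  (running -1/12)
  +(−1)^2/∏(2,0,2,1,2,1)! = 1/8  (running 1/24)
⟨..|..⟩ = √(96/5)·(1/24) = +0.182574

+√(1/30) ≈ +0.182574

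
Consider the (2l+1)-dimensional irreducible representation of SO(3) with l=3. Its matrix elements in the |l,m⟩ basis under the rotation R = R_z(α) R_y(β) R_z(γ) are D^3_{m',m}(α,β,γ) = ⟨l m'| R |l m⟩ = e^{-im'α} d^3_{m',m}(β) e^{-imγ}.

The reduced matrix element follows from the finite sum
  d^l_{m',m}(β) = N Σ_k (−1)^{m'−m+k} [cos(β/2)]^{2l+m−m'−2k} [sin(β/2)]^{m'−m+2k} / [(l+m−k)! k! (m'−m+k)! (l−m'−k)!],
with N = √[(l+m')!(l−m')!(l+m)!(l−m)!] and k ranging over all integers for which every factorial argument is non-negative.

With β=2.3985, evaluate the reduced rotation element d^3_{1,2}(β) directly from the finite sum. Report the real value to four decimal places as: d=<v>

d^3_{1,2}(β=2.3985) via the finite sum:
With c≡cos(β/2)=0.363057 and s≡sin(β/2)=0.931767, N=[24·2·120·1]^{1/2}=75.894664
The bounds max(0,m−m')=1 and min(l+m,l−m')=2 give 2 terms
  k=1: (−1)^0·75.8947/(24)·0.3631^5·0.9318^1 = +0.018586
  k=2: (−1)^1·75.8947/(12)·0.3631^3·0.9318^3 = -0.244836
d^3_{1,2}(2.3985) = +0.018586 -0.244836 = -0.226250

d=-0.2263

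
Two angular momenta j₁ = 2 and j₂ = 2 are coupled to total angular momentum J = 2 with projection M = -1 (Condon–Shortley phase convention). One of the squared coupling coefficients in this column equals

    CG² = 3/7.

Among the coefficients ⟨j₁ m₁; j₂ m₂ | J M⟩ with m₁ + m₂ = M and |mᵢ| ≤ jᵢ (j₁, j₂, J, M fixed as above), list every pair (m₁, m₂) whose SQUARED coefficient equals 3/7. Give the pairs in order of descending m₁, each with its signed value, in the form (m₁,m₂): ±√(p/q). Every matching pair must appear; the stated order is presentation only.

(1,-2): +√(3/7); (-2,1): +√(3/7)

Admissible pairs with m₁+m₂ = M = -1: (-2,1), (-1,0), (0,-1), (1,-2)
  (m₁,m₂)=(1,-2): CG² = 3/7, CG = +√(3/7)   ← matches the target
  (m₁,m₂)=(0,-1): CG² = 1/14, CG = −√(1/14)
  (m₁,m₂)=(-1,0): CG² = 1/14, CG = −√(1/14)
  (m₁,m₂)=(-2,1): CG² = 3/7, CG = +√(3/7)   ← matches the target
Pairs with CG² = 3/7: (1,-2): +√(3/7); (-2,1): +√(3/7)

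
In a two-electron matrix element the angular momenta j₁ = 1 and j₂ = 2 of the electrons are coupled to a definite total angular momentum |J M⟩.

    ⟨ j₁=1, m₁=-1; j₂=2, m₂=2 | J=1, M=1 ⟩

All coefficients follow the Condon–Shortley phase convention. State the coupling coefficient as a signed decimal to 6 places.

j₁+j₂−J=2  J+j₁−j₂=0  J−j₁+j₂=2  j₁+j₂+J+1=5
(j₁±m₁, j₂±m₂, J±M) = (0,2,4,0,2,0)
P² = 48/5
sum k=2..2:
  [2] +1/4 = 1/4
S = 1/4
C² = P²·S² = 3/5 ; C = +0.774597

+0.774597  (= +√(3/5))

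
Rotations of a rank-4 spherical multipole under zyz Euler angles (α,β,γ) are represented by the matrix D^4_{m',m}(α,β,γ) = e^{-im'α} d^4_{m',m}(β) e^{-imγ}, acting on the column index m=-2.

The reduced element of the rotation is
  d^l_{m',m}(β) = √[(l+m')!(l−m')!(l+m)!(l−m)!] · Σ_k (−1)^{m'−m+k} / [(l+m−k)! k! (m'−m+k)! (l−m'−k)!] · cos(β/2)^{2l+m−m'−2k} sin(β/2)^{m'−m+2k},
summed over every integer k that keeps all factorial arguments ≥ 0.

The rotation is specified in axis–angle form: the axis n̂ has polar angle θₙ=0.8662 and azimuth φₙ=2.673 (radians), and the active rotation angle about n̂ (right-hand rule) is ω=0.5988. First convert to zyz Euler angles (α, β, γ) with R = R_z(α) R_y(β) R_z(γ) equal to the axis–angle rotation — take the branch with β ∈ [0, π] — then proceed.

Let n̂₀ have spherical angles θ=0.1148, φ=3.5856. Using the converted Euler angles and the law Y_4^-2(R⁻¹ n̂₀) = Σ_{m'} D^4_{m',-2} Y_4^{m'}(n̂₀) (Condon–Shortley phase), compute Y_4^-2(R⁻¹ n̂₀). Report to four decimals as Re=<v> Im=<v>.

Axis–angle → zyz. n̂ = (sinθₙcosφₙ, sinθₙsinφₙ, cosθₙ) = (-0.679747, +0.344086, +0.647726), ω = 0.5988.
R = I cosω + sinω [n̂]ₓ + (1−cosω) n̂n̂ᵀ gives
  R = [+0.906404, -0.405786, +0.117340; +0.324398, +0.846612, +0.421918; -0.270549, -0.344363, +0.899009]
β = atan2(√(R₁₃²+R₂₃²), R₃₃) = 0.453295; α = atan2(R₂₃, R₁₃) mod 2π = 1.299541; γ = atan2(R₃₂, −R₃₁) mod 2π = 5.378319
Need the full column D^4_{m',-2} for m'=−4..4 at α=1.2995, β=0.4533, γ=5.3783.
cos(β/2)=0.974425, sin(β/2)=0.224712
d^4_{-4,-2}: single k=2 term ⇒ +0.228730;  D = -0.221797-0.055888i
d^4_{-3,-2}: k∈[1..2] ⇒ +0.701342 -0.111894 = +0.589448;  D = -0.291910+0.512092i
d^4_{-2,-2}: k∈[0..2] ⇒ +0.812808 -0.518711 +0.034482 = +0.328579;  D = +0.231421+0.233257i
d^4_{-1,-2}: k∈[0..2] ⇒ -0.795248 +0.211460 -0.007497 = -0.591285;  D = -0.515985+0.288750i
d^4_{0,-2}: k∈[0..2] ⇒ +0.410077 -0.058155 +0.001160 = +0.353081;  D = -0.083563-0.343050i
d^4_{1,-2}: k∈[0..2] ⇒ -0.140973 +0.011246 -0.000120 = -0.129847;  D = +0.129780+0.004196i
d^4_{2,-2}: k∈[0..2] ⇒ +0.034482 -0.001467 +0.000007 = +0.033021;  D = -0.009871+0.031511i
d^4_{3,-2}: k∈[0..1] ⇒ -0.005951 +0.000105 = -0.005845;  D = -0.004906-0.003178i
d^4_{4,-2}: single k=0 term ⇒ +0.000647;  D = +0.000484-0.000429i
Y_4^{m'}(θ=0.1148,φ=3.5856) and Σ D·Y over m':
  (-0.2218-0.0559i)·(-0.0000-0.0001i)  (-0.2919+0.5121i)·(-0.0004+0.0018i)  (+0.2314+0.2333i)·(+0.0164-0.0201i)  (-0.5160+0.2888i)·(-0.1900+0.0904i)  (-0.0836-0.3431i)·(+0.7914+0.0000i)  (+0.1298+0.0042i)·(+0.1900+0.0904i)  (-0.0099+0.0315i)·(+0.0164+0.0201i)  (-0.0049-0.0032i)·(+0.0004+0.0018i)  (+0.0005-0.0004i)·(-0.0000+0.0001i)
Y_4^-2(R⁻¹ n̂) = +0.036969-0.361729i

Re=0.0370 Im=-0.3617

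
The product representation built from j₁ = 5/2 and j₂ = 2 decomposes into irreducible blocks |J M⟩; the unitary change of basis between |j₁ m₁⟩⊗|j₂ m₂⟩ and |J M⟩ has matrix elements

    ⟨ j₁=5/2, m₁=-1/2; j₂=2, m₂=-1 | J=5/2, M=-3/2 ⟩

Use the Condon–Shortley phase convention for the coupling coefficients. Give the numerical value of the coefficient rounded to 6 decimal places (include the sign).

triangle: 2!·3!·2!/8! = 24/40320
(j±m)!: 2!·3!·1!·3!·1!·4! = 1728
prefactor² = (2J+1)·Δ·N² = 216/35
  k=0: +1/(0!·2!·3!·1!·0!·1!) = 1/12
  k=1: −1/(1!·1!·2!·0!·1!·2!) = -1/4
Σ = -1/6  ⇒  CG² = 216/35·(-1/6)² = 6/35
CG = −√(6/35) = -0.414039

−√(6/35) ≈ -0.414039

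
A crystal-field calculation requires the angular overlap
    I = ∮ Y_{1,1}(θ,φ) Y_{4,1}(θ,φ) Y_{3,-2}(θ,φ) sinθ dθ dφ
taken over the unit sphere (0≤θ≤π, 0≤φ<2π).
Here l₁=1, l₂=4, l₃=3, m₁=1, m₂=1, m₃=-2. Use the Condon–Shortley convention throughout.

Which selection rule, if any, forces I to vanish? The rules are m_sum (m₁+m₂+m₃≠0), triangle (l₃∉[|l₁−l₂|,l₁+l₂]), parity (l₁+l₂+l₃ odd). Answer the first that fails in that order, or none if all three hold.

none

Σmᵢ = 0  ✓
l₃∈[|l₁−l₂|,l₁+l₂]=[3,5], have l₃=3  ✓
Σlᵢ = 8 ⇒ even  ✓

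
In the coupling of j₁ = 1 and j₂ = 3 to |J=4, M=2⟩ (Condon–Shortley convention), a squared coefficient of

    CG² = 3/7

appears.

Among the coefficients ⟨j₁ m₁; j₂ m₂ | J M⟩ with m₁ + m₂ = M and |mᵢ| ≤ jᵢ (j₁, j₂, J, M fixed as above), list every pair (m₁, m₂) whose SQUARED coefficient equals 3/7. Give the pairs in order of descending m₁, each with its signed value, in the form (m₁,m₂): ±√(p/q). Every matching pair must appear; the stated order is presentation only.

(0,2): +√(3/7)

Admissible pairs with m₁+m₂ = M = 2: (-1,3), (0,2), (1,1)
  (m₁,m₂)=(1,1): CG² = 15/28, CG = +√(15/28)
  (m₁,m₂)=(0,2): CG² = 3/7, CG = +√(3/7)   ← matches the target
  (m₁,m₂)=(-1,3): CG² = 1/28, CG = +√(1/28)
Pairs with CG² = 3/7: (0,2): +√(3/7)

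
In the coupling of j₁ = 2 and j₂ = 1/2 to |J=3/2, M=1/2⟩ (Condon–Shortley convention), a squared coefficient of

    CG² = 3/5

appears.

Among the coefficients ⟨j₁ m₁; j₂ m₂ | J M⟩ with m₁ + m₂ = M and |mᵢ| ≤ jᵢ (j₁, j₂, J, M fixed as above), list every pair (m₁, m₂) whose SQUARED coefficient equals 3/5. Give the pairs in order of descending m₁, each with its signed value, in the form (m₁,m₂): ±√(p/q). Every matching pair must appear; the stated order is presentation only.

(1,-1/2): +√(3/5)

Admissible pairs with m₁+m₂ = M = 1/2: (0,1/2), (1,-1/2)
  (m₁,m₂)=(1,-1/2): CG² = 3/5, CG = +√(3/5)   ← matches the target
  (m₁,m₂)=(0,1/2): CG² = 2/5, CG = −√(2/5)
Pairs with CG² = 3/5: (1,-1/2): +√(3/5)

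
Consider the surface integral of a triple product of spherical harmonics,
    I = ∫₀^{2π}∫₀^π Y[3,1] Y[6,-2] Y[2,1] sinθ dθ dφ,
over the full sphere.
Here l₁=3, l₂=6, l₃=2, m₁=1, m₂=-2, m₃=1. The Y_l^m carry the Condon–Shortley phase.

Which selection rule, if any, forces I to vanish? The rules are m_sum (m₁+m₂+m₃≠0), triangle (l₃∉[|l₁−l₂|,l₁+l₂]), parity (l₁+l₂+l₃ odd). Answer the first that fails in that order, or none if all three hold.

azimuthal sum: 1 − 2 + 1 = 0  ✓
l₃ must lie in [3,9]; have l₃=2  ✗
L = 3 + 6 + 2 = 11 (odd)

triangle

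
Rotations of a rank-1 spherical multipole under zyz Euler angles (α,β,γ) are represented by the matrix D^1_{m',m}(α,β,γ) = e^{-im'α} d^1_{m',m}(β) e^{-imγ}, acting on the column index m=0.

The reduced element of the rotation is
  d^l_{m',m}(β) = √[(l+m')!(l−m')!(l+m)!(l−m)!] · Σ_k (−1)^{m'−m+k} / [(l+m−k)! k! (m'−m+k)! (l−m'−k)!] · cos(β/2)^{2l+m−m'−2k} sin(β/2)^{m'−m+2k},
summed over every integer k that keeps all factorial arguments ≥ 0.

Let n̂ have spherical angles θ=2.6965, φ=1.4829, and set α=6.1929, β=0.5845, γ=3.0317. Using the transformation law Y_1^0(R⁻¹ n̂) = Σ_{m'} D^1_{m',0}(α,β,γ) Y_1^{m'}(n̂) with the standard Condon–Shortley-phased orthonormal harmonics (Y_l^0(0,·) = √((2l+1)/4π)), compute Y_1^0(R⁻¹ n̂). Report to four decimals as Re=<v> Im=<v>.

Re=-0.3681 Im=0.0000

Need the full column D^1_{m',0} for m'=−1..1 at α=6.1929, β=0.5845, γ=3.0317.
cos(β/2)=0.957598, sin(β/2)=0.288108
d^1_{-1,0}: single k=1 term ⇒ +0.390169;  D = +0.388580-0.035179i
d^1_{0,0}: k∈[0..1] ⇒ +0.916994 -0.083006 = +0.833988;  D = +0.833988+0.000000i
d^1_{1,0}: single k=0 term ⇒ -0.390169;  D = -0.388580-0.035179i
Y_1^{m'}(θ=2.6965,φ=1.4829) and Σ D·Y over m':
  (+0.3886-0.0352i)·(+0.0131-0.1482i)  (+0.8340+0.0000i)·(-0.4410+0.0000i)  (-0.3886-0.0352i)·(-0.0131-0.1482i)
Y_1^0(R⁻¹ n̂) = -0.368065+0.000000i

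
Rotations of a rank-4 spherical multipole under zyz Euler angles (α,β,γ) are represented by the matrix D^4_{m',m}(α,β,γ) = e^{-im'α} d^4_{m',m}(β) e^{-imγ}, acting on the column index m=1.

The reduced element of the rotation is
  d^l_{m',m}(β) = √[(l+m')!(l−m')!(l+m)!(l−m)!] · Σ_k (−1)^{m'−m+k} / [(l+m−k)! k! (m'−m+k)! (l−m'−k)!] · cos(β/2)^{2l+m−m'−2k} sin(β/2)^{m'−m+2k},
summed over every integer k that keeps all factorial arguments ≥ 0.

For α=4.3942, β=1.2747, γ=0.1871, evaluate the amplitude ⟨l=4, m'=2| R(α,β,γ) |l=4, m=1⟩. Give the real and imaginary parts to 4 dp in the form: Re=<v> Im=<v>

Re=-0.3641 Im=-0.1755

First d^4_{2,1}(β=1.2747), then the phase factors e^{-i(2)α} and e^{-i(1)γ}:
Half-angle: c=0.803676, s=0.595068. N=√(720·2·120·6)=1018.233765
Admissible k: 0..2 (factorial args all ≥0)
  k=0: (−1)^1·1018.2338/(240)·0.8037^7·0.5951^1 = -0.546724
  k=1: (−1)^2·1018.2338/(48)·0.8037^5·0.5951^3 = +1.498681
  k=2: (−1)^3·1018.2338/(72)·0.8037^3·0.5951^5 = -0.547759
d^4_{2,1}(1.2747) = -0.546724 +1.498681 -0.547759 = +0.404199
Attach z-rotation phases: D = e^{-i(2)(4.3942)}·(+0.404199)·e^{-i(1)(0.1871)} = -0.364086-0.175550i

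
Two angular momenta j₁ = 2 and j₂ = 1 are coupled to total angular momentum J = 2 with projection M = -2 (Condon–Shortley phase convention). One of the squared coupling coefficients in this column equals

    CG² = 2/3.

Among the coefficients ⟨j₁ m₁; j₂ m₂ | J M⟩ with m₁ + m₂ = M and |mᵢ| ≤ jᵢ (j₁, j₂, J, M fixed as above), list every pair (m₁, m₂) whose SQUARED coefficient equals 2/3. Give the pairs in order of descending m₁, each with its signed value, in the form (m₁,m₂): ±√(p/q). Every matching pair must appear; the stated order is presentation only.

Admissible pairs with m₁+m₂ = M = -2: (-2,0), (-1,-1)
  (m₁,m₂)=(-1,-1): CG² = 1/3, CG = +√(1/3)
  (m₁,m₂)=(-2,0): CG² = 2/3, CG = −√(2/3)   ← matches the target
Pairs with CG² = 2/3: (-2,0): −√(2/3)

(-2,0): −√(2/3)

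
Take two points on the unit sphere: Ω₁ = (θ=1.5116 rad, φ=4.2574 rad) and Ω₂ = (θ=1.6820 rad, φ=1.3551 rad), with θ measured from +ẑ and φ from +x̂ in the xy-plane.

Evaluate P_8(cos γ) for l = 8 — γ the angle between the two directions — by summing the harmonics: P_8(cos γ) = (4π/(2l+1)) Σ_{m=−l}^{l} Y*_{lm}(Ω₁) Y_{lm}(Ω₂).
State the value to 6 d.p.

0.181633

Addition theorem: P_8(cos γ) = (4π/17) Σ_m Y*_{lm}(Ω₁) Y_{lm}(Ω₂), m = −8…8:
  term(m=-8) = (-0.083970, -0.234731)   from Y*(Ω₁)=(-0.446441, 0.242918), Y(Ω₂)=(-0.075615, 0.484640)
  term(m=-7) = (-0.002747, -0.026254)   from Y*(Ω₁)=(-0.005219, -0.120374), Y(Ω₂)=(0.218681, -0.013339)
  term(m=-6) = (0.014049, -0.103402)   from Y*(Ω₁)=(-0.323438, -0.141215), Y(Ω₂)=(0.080752, 0.284441)
  term(m=-5) = (0.012659, -0.032222)   from Y*(Ω₁)=(0.107129, -0.090996), Y(Ω₂)=(0.217048, -0.116417)
  term(m=-4) = (0.040054, -0.056869)   from Y*(Ω₁)=(-0.075364, -0.296187), Y(Ω₂)=(0.148010, 0.172894)
  term(m=-3) = (0.028786, -0.025140)   from Y*(Ω₁)=(0.146404, 0.030567), Y(Ω₂)=(0.154056, -0.203880)
  term(m=-2) = (0.049541, -0.025702)   from Y*(Ω₁)=(0.174834, -0.224891), Y(Ω₂)=(0.177979, 0.081925)
  term(m=-1) = (0.038511, -0.009395)   from Y*(Ω₁)=(0.067366, 0.137700), Y(Ω₂)=(0.055345, -0.252598)
  term(m=+0) = (0.051950, 0.000000)   from Y*(Ω₁)=(0.278730, -0.000000), Y(Ω₂)=(0.186382, 0.000000)
  term(m=+1) = (0.038511, 0.009395)   from Y*(Ω₁)=(-0.067366, 0.137700), Y(Ω₂)=(-0.055345, -0.252598)
  term(m=+2) = (0.049541, 0.025702)   from Y*(Ω₁)=(0.174834, 0.224891), Y(Ω₂)=(0.177979, -0.081925)
  term(m=+3) = (0.028786, 0.025140)   from Y*(Ω₁)=(-0.146404, 0.030567), Y(Ω₂)=(-0.154056, -0.203880)
  term(m=+4) = (0.040054, 0.056869)   from Y*(Ω₁)=(-0.075364, 0.296187), Y(Ω₂)=(0.148010, -0.172894)
  term(m=+5) = (0.012659, 0.032222)   from Y*(Ω₁)=(-0.107129, -0.090996), Y(Ω₂)=(-0.217048, -0.116417)
  term(m=+6) = (0.014049, 0.103402)   from Y*(Ω₁)=(-0.323438, 0.141215), Y(Ω₂)=(0.080752, -0.284441)
  term(m=+7) = (-0.002747, 0.026254)   from Y*(Ω₁)=(0.005219, -0.120374), Y(Ω₂)=(-0.218681, -0.013339)
  term(m=+8) = (-0.083970, 0.234731)   from Y*(Ω₁)=(-0.446441, -0.242918), Y(Ω₂)=(-0.075615, -0.484640)
Accumulated sum (0.245716, 0.000000); after 4π/(2l+1) scaling, (0.181633, 0.000000) ⇒ P_8 = 0.181633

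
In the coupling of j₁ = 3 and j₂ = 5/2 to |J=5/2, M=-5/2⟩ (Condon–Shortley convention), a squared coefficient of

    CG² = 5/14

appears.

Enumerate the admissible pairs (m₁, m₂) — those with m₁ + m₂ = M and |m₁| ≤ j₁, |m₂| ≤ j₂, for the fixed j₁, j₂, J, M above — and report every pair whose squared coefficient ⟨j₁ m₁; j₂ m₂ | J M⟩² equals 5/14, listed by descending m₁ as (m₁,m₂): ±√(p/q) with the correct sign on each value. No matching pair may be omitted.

Admissible pairs with m₁+m₂ = M = -5/2: (-3,1/2), (-2,-1/2), (-1,-3/2), (0,-5/2)
  (m₁,m₂)=(0,-5/2): CG² = 5/42, CG = +√(5/42)
  (m₁,m₂)=(-1,-3/2): CG² = 2/7, CG = −√(2/7)
  (m₁,m₂)=(-2,-1/2): CG² = 5/14, CG = +√(5/14)   ← matches the target
  (m₁,m₂)=(-3,1/2): CG² = 5/21, CG = −√(5/21)
Pairs with CG² = 5/14: (-2,-1/2): +√(5/14)

(-2,-1/2): +√(5/14)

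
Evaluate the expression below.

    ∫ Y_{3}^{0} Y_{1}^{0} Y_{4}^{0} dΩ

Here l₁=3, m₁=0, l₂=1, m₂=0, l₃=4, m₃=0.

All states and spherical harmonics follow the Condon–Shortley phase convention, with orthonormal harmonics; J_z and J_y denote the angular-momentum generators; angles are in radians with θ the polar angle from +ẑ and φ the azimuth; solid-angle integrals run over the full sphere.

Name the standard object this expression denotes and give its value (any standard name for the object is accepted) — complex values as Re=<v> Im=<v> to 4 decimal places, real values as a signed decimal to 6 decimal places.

This is a Gaunt coefficient — the integral of a triple product of spherical harmonics over the sphere.
Checks pass: Σm=0; 8 even; l₃=4∈[2,4].
(2·3+1)(2·1+1)(2·4+1) = 189
Δ: 0! 6! 2! / 9! → 1/252
sum: t=0:+1/36 = 1/36
3j²(3 1 4; 0 0 0) = Δ·Π!·Σ² = 4/63  (sign +1)
(m-triple is (0,0,0) — same symbol as above.)
combine: 4πI² = 189·4/63·4/63 = 16/21
take √, sign +1: I = 0.24623252

Gaunt coefficient, +0.246233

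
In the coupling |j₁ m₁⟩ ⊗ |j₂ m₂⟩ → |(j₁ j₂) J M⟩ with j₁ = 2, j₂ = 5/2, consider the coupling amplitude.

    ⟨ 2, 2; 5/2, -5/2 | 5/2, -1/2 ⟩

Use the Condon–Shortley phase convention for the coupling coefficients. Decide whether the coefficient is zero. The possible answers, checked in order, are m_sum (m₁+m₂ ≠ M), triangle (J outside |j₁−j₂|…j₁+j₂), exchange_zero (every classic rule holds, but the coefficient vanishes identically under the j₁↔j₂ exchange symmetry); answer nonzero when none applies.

nonzero

m-sum: m₁+m₂ = 2+(-5/2) = -1/2, M = -1/2  ✓
triangle: |j₁−j₂| = 1/2 ≤ J = 5/2 ≤ j₁+j₂ = 9/2  ✓
exchange: j₁≠j₂ or m₁≠m₂ — the exchange symmetry imposes no constraint here
value check: CG = +√(3/14) = +0.462910 ≠ 0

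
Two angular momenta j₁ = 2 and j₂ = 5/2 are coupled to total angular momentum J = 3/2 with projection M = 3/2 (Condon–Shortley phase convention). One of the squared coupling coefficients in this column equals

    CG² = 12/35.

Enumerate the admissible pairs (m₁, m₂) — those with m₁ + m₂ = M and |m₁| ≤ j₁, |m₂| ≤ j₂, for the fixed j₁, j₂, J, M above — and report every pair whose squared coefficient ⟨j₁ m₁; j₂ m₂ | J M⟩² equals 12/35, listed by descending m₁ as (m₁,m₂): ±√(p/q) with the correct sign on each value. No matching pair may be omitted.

Admissible pairs with m₁+m₂ = M = 3/2: (-1,5/2), (0,3/2), (1,1/2), (2,-1/2)
  (m₁,m₂)=(2,-1/2): CG² = 4/35, CG = +√(4/35)
  (m₁,m₂)=(1,1/2): CG² = 9/35, CG = −√(9/35)
  (m₁,m₂)=(0,3/2): CG² = 12/35, CG = +√(12/35)   ← matches the target
  (m₁,m₂)=(-1,5/2): CG² = 2/7, CG = −√(2/7)
Pairs with CG² = 12/35: (0,3/2): +√(12/35)

(0,3/2): +√(12/35)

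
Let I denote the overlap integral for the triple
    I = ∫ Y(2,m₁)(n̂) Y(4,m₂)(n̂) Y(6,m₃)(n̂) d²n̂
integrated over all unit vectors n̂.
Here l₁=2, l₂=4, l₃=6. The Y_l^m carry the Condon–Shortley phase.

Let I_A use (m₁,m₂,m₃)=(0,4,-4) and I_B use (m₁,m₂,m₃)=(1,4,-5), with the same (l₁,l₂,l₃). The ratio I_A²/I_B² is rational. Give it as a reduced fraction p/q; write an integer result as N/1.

3/11

l's match ⇒ only the (l;m) 3-j factors differ between A and B.
A: triangle coeff Δ(2,4,6) = 1/6435; Σ_t [0,0]: t=0:+1/161280 = 1/161280; (3j)²=1/143 [(2 4 6; 0 4 -4)], sign=+1
B: triangle coeff Δ(2,4,6) = 1/6435; Σ_t [0,0]: t=0:+1/241920 = 1/241920; (3j)²=1/39 [(2 4 6; 1 4 -5)], sign=-1
I_A²/I_B² = (1/143)/(1/39) = 3/11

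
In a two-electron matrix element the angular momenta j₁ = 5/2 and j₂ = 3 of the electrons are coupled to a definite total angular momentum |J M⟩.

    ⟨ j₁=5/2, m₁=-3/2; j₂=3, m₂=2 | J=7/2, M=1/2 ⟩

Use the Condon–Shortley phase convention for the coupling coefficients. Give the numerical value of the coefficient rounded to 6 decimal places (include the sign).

j₁+j₂−J=2  J+j₁−j₂=3  J−j₁+j₂=4  j₁+j₂+J+1=10
(j₁±m₁, j₂±m₂, J±M) = (1,4,5,1,4,3)
P² = 9216/35
sum k=1..2:
  [1] −1/144 = -1/144
  [2] +1/24 = 1/24
S = 5/144
C² = P²·S² = 20/63 ; C = +0.563436

+√(20/63) = +0.563436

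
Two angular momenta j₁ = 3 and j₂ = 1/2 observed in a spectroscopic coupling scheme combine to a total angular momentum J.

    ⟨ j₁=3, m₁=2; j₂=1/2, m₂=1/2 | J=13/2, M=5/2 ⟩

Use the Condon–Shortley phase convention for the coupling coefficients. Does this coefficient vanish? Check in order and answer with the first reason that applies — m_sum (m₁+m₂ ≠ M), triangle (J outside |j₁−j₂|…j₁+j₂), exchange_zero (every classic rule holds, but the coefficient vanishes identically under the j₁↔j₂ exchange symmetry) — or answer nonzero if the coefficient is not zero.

m-sum: m₁+m₂ = 2+1/2 = 5/2, M = 5/2  ✓
triangle: need |j₁−j₂| ≤ J ≤ j₁+j₂, i.e. J ∈ [5/2, 7/2]; J = 13/2 is outside ✗ ⇒ coefficient is 0

triangle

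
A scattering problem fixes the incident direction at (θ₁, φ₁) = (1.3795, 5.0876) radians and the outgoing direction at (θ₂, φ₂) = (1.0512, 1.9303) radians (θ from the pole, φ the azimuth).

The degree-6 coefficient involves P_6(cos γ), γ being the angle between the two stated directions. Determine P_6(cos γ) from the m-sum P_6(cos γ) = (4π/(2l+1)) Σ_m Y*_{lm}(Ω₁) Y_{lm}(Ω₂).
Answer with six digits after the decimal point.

-0.301900

Summing Y*_{l m}(θ₁,φ₁)·Y_{l m}(θ₂,φ₂) over m ∈ [−6, 6]; prefactor 4π/(2·6+1) = 0.966644:
  term(m=-6) = (0.088986, 0.008411)   from Y*(Ω₁)=(0.272152, -0.336223), Y(Ω₂)=(0.114314, 0.172133)
  term(m=-5) = (-0.118456, -0.009322)   from Y*(Ω₁)=(0.276780, 0.087216), Y(Ω₂)=(-0.398977, 0.092039)
  term(m=-4) = (-0.069092, -0.004347)   from Y*(Ω₁)=(-0.013955, -0.199162), Y(Ω₂)=(0.045907, -0.343696)
  term(m=-3) = (-0.018562, -0.000875)   from Y*(Ω₁)=(0.275260, -0.131327), Y(Ω₂)=(-0.053694, -0.028798)
  term(m=-2) = (-0.043266, -0.001360)   from Y*(Ω₁)=(-0.090101, -0.084009), Y(Ω₂)=(0.264406, -0.231438)
  term(m=-1) = (0.021101, 0.000331)   from Y*(Ω₁)=(0.111561, -0.283243), Y(Ω₂)=(0.024389, 0.064891)
  term(m=+0) = (-0.033739, -0.000000)   from Y*(Ω₁)=(-0.102027, -0.000000), Y(Ω₂)=(0.330683, 0.000000)
  term(m=+1) = (0.021101, -0.000331)   from Y*(Ω₁)=(-0.111561, -0.283243), Y(Ω₂)=(-0.024389, 0.064891)
  term(m=+2) = (-0.043266, 0.001360)   from Y*(Ω₁)=(-0.090101, 0.084009), Y(Ω₂)=(0.264406, 0.231438)
  term(m=+3) = (-0.018562, 0.000875)   from Y*(Ω₁)=(-0.275260, -0.131327), Y(Ω₂)=(0.053694, -0.028798)
  term(m=+4) = (-0.069092, 0.004347)   from Y*(Ω₁)=(-0.013955, 0.199162), Y(Ω₂)=(0.045907, 0.343696)
  term(m=+5) = (-0.118456, 0.009322)   from Y*(Ω₁)=(-0.276780, 0.087216), Y(Ω₂)=(0.398977, 0.092039)
  term(m=+6) = (0.088986, -0.008411)   from Y*(Ω₁)=(0.272152, 0.336223), Y(Ω₂)=(0.114314, -0.172133)
Σ over m = (-0.312318, 0.000000); ×(4π/13) → (-0.301900, 0.000000). Real part: -0.301900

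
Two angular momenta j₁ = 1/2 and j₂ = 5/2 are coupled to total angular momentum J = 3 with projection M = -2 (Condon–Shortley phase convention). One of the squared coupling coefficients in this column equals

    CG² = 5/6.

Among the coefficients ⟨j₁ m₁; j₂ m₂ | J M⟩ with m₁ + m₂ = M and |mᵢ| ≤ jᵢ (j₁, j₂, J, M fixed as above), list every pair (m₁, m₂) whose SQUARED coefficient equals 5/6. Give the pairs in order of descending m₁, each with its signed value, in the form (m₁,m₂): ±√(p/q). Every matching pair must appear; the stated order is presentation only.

(-1/2,-3/2): +√(5/6)

Admissible pairs with m₁+m₂ = M = -2: (-1/2,-3/2), (1/2,-5/2)
  (m₁,m₂)=(1/2,-5/2): CG² = 1/6, CG = +√(1/6)
  (m₁,m₂)=(-1/2,-3/2): CG² = 5/6, CG = +√(5/6)   ← matches the target
Pairs with CG² = 5/6: (-1/2,-3/2): +√(5/6)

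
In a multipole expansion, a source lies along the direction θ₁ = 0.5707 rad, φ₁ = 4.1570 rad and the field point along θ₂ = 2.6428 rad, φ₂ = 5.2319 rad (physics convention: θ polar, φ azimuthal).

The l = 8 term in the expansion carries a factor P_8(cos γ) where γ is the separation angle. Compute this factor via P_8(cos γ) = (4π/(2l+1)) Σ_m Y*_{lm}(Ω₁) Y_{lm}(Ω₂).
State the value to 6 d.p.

0.248736

Addition theorem: P_8(cos γ) = (4π/17) Σ_m Y*_{lm}(Ω₁) Y_{lm}(Ω₂), m = −8…8:
  m=-8: (-0.00099 + 0.00360j) × (-0.00075 + 0.00120j) = -0.00000 - 0.00000j  (running Σ = -0.00000 - 0.00000j)
  m=-7: (-0.01581 - 0.01711j) × (-0.00493 - 0.00913j) = -0.00008 + 0.00023j  (running Σ = -0.00008 + 0.00022j)
  m=-6: (0.08840 - 0.01707j) × (0.04765 + 0.00117j) = 0.00423 - 0.00071j  (running Σ = 0.00415 - 0.00049j)
  m=-5: (-0.08558 + 0.22421j) × (-0.07932 + 0.13112j) = -0.02261 - 0.02901j  (running Σ = -0.01846 - 0.02949j)
  m=-4: (-0.26504 - 0.34809j) × (-0.16871 - 0.30357j) = -0.06095 + 0.13918j  (running Σ = -0.07942 + 0.10969j)
  m=-3: (0.47828 - 0.04575j) × (0.51575 + 0.00633j) = 0.24696 - 0.02057j  (running Σ = 0.16754 + 0.08912j)
  m=-2: (-0.06020 + 0.12151j) × (-0.18669 + 0.31733j) = -0.02732 - 0.04179j  (running Σ = 0.14023 + 0.04733j)
  m=-1: (0.19274 + 0.31060j) × (0.08822 + 0.15426j) = -0.03091 + 0.05713j  (running Σ = 0.10932 + 0.10447j)
  m=0: (-0.26792 + 0.00000j) × (-0.43991 + 0.00000j) = 0.11786 + 0.00000j  (running Σ = 0.22718 + 0.10447j)
  m=1: (-0.19274 + 0.31060j) × (-0.08822 + 0.15426j) = -0.03091 - 0.05713j  (running Σ = 0.19627 + 0.04733j)
  m=2: (-0.06020 - 0.12151j) × (-0.18669 - 0.31733j) = -0.02732 + 0.04179j  (running Σ = 0.16895 + 0.08912j)
  m=3: (-0.47828 - 0.04575j) × (-0.51575 + 0.00633j) = 0.24696 + 0.02057j  (running Σ = 0.41591 + 0.10969j)
  m=4: (-0.26504 + 0.34809j) × (-0.16871 + 0.30357j) = -0.06095 - 0.13918j  (running Σ = 0.35496 - 0.02949j)
  m=5: (0.08558 + 0.22421j) × (0.07932 + 0.13112j) = -0.02261 + 0.02901j  (running Σ = 0.33234 - 0.00049j)
  m=6: (0.08840 + 0.01707j) × (0.04765 - 0.00117j) = 0.00423 + 0.00071j  (running Σ = 0.33658 + 0.00022j)
  m=7: (0.01581 - 0.01711j) × (0.00493 - 0.00913j) = -0.00008 - 0.00023j  (running Σ = 0.33650 - 0.00000j)
  m=8: (-0.00099 - 0.00360j) × (-0.00075 - 0.00120j) = -0.00000 + 0.00000j  (running Σ = 0.33649 + 0.00000j)
Accumulated sum 0.33649 + 0.00000j; after 4π/(2l+1) scaling, 0.24874 + 0.00000j ⇒ P_8 = 0.248736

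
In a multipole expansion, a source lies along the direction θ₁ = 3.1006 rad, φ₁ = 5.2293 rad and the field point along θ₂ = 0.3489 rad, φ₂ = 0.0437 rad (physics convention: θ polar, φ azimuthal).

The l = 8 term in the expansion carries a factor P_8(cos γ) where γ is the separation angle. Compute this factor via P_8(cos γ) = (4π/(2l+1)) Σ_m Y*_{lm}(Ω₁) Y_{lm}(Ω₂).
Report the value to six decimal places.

Term-by-term m-sum for l=8 (normalisation 4π/17 = 0.739198):
  [-8]  conj(Y_{8,-8})(Ω₁) = -0.000000-0.000000i ; Y_{8,-8}(Ω₂) = +0.000090-0.000033i ; Δ = -0.000000-0.000000i
  [-7]  conj(Y_{8,-7})(Ω₁) = -0.000000+0.000000i ; Y_{8,-7}(Ω₂) = +0.001008-0.000318i ; Δ = -0.000000+0.000000i
  [-6]  conj(Y_{8,-6})(Ω₁) = +0.000000-0.000000i ; Y_{8,-6}(Ω₂) = +0.007107-0.001907i ; Δ = +0.000000-0.000000i
  [-5]  conj(Y_{8,-5})(Ω₁) = -0.000001-0.000001i ; Y_{8,-5}(Ω₂) = +0.035694-0.007926i ; Δ = -0.000000-0.000000i
  [-4]  conj(Y_{8,-4})(Ω₁) = -0.000018+0.000033i ; Y_{8,-4}(Ω₂) = +0.130744-0.023090i ; Δ = -0.000002+0.000005i
  [-3]  conj(Y_{8,-3})(Ω₁) = +0.000956-0.000019i ; Y_{8,-3}(Ω₂) = +0.339951-0.044825i ; Δ = +0.000324-0.000049i
  [-2]  conj(Y_{8,-2})(Ω₁) = -0.008786-0.014758i ; Y_{8,-2}(Ω₂) = +0.567378-0.049715i ; Δ = -0.005718-0.007936i
  [-1]  conj(Y_{8,-1})(Ω₁) = -0.098478+0.173234i ; Y_{8,-1}(Ω₂) = +0.415169-0.018154i ; Δ = -0.037740+0.073709i
  [+0]  conj(Y_{8,0})(Ω₁) = +1.128189-0.000000i ; Y_{8,0}(Ω₂) = -0.292332+0.000000i ; Δ = -0.329805+0.000000i
  [+1]  conj(Y_{8,1})(Ω₁) = +0.098478+0.173234i ; Y_{8,1}(Ω₂) = -0.415169-0.018154i ; Δ = -0.037740-0.073709i
  [+2]  conj(Y_{8,2})(Ω₁) = -0.008786+0.014758i ; Y_{8,2}(Ω₂) = +0.567378+0.049715i ; Δ = -0.005718+0.007936i
  [+3]  conj(Y_{8,3})(Ω₁) = -0.000956-0.000019i ; Y_{8,3}(Ω₂) = -0.339951-0.044825i ; Δ = +0.000324+0.000049i
  [+4]  conj(Y_{8,4})(Ω₁) = -0.000018-0.000033i ; Y_{8,4}(Ω₂) = +0.130744+0.023090i ; Δ = -0.000002-0.000005i
  [+5]  conj(Y_{8,5})(Ω₁) = +0.000001-0.000001i ; Y_{8,5}(Ω₂) = -0.035694-0.007926i ; Δ = -0.000000+0.000000i
  [+6]  conj(Y_{8,6})(Ω₁) = +0.000000+0.000000i ; Y_{8,6}(Ω₂) = +0.007107+0.001907i ; Δ = +0.000000+0.000000i
  [+7]  conj(Y_{8,7})(Ω₁) = +0.000000+0.000000i ; Y_{8,7}(Ω₂) = -0.001008-0.000318i ; Δ = -0.000000-0.000000i
  [+8]  conj(Y_{8,8})(Ω₁) = -0.000000+0.000000i ; Y_{8,8}(Ω₂) = +0.000090+0.000033i ; Δ = -0.000000+0.000000i
Total Σ_m = -0.416077-0.000000i. Multiply by 0.739198: -0.307564-0.000000i. P_8(cos γ) = -0.307564

-0.307564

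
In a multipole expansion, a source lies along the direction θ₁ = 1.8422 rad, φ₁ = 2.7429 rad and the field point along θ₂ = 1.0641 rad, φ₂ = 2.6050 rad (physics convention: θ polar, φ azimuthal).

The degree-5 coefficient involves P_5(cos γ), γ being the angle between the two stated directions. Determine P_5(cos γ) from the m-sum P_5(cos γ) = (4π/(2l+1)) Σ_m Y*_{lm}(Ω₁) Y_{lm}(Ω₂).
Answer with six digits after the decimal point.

-0.371561

Summing Y*_{l m}(θ₁,φ₁)·Y_{l m}(θ₂,φ₂) over m ∈ [−5, 5]; prefactor 4π/(2·5+1) = 1.142397:
  [-5]  conj(Y_{5,-5})(Ω₁) = (0.157999, 0.351284) ; Y_{5,-5}(Ω₂) = (0.212668, -0.105003) ; Δ = (0.070487, 0.058117)
  [-4]  conj(Y_{5,-4})(Ω₁) = (0.008125, 0.338849) ; Y_{5,-4}(Ω₂) = (-0.226591, 0.349213) ; Δ = (-0.120172, -0.073943)
  [-3]  conj(Y_{5,-3})(Ω₁) = (0.039986, -0.101667) ; Y_{5,-3}(Ω₂) = (0.010089, -0.258694) ; Δ = (-0.025897, -0.011370)
  [-2]  conj(Y_{5,-2})(Ω₁) = (0.231069, -0.236676) ; Y_{5,-2}(Ω₂) = (-0.088080, -0.162149) ; Δ = (-0.058729, -0.016621)
  [-1]  conj(Y_{5,-1})(Ω₁) = (-0.029090, 0.012254) ; Y_{5,-1}(Ω₂) = (0.272539, 0.162108) ; Δ = (-0.009915, -0.001376)
  [+0]  conj(Y_{5,0})(Ω₁) = (-0.322761, -0.000000) ; Y_{5,0}(Ω₂) = (0.114003, 0.000000) ; Δ = (-0.036796, -0.000000)
  [+1]  conj(Y_{5,1})(Ω₁) = (0.029090, 0.012254) ; Y_{5,1}(Ω₂) = (-0.272539, 0.162108) ; Δ = (-0.009915, 0.001376)
  [+2]  conj(Y_{5,2})(Ω₁) = (0.231069, 0.236676) ; Y_{5,2}(Ω₂) = (-0.088080, 0.162149) ; Δ = (-0.058729, 0.016621)
  [+3]  conj(Y_{5,3})(Ω₁) = (-0.039986, -0.101667) ; Y_{5,3}(Ω₂) = (-0.010089, -0.258694) ; Δ = (-0.025897, 0.011370)
  [+4]  conj(Y_{5,4})(Ω₁) = (0.008125, -0.338849) ; Y_{5,4}(Ω₂) = (-0.226591, -0.349213) ; Δ = (-0.120172, 0.073943)
  [+5]  conj(Y_{5,5})(Ω₁) = (-0.157999, 0.351284) ; Y_{5,5}(Ω₂) = (-0.212668, -0.105003) ; Δ = (0.070487, -0.058117)
Total Σ_m = (-0.325247, 0.000000). Multiply by 1.142397: (-0.371561, 0.000000). P_5(cos γ) = -0.371561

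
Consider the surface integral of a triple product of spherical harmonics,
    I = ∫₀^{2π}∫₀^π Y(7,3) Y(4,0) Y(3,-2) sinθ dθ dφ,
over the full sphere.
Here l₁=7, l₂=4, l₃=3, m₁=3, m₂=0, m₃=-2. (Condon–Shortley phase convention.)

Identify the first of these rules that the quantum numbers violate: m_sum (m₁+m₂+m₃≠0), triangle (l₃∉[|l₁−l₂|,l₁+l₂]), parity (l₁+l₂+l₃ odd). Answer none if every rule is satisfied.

m_sum

Σmᵢ = 1  ✗
l₃∈[|l₁−l₂|,l₁+l₂]=[3,11], have l₃=3
Σlᵢ = 14 ⇒ even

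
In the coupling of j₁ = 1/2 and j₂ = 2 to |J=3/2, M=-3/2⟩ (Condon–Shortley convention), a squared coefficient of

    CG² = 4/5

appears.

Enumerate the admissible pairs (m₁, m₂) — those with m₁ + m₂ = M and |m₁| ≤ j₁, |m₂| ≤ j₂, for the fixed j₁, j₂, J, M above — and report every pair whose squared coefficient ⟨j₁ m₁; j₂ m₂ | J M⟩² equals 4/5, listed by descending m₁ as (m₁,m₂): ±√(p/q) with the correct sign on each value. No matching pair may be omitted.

(1/2,-2): +√(4/5)

Admissible pairs with m₁+m₂ = M = -3/2: (-1/2,-1), (1/2,-2)
  (m₁,m₂)=(1/2,-2): CG² = 4/5, CG = +√(4/5)   ← matches the target
  (m₁,m₂)=(-1/2,-1): CG² = 1/5, CG = −√(1/5)
Pairs with CG² = 4/5: (1/2,-2): +√(4/5)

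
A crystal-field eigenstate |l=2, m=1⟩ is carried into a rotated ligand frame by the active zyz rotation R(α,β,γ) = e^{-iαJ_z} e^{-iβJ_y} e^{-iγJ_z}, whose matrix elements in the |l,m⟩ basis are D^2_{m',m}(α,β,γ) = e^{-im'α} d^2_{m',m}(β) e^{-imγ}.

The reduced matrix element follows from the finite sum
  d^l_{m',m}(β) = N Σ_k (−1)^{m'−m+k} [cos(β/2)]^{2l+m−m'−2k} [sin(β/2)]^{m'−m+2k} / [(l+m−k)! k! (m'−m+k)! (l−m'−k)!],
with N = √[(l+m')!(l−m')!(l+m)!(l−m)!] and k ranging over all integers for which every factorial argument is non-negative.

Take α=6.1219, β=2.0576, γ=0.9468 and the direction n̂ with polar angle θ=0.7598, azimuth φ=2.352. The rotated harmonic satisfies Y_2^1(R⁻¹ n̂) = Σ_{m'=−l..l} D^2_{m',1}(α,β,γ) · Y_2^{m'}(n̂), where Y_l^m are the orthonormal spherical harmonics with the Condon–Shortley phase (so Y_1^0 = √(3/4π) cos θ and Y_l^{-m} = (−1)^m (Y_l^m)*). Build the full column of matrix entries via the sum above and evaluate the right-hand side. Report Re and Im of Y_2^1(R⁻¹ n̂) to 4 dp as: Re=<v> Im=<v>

Need the full column D^2_{m',1} for m'=−2..2 at α=6.1219, β=2.0576, γ=0.9468.
cos(β/2)=0.515847, sin(β/2)=0.856681
d^2_{-2,1}: single k=3 term ⇒ +0.648646;  D = +0.192571-0.619401i
d^2_{-1,1}: k∈[2..3] ⇒ +0.585870 -0.538612 = +0.047258;  D = +0.021095-0.042289i
d^2_{0,1}: k∈[1..2] ⇒ +0.288043 -0.794426 = -0.506383;  D = -0.295871+0.410955i
d^2_{1,1}: k∈[0..1] ⇒ +0.070808 -0.585870 = -0.515062;  D = -0.364161+0.364246i
d^2_{2,1}: single k=0 term ⇒ -0.235186;  D = -0.190833+0.137460i
Y_2^{m'}(θ=0.7598,φ=2.352) and Σ D·Y over m':
  (+0.1926-0.6194i)·(-0.0015+0.1832i)  (+0.0211-0.0423i)·(-0.2716-0.2739i)  (-0.2959+0.4110i)·(+0.1819+0.0000i)  (-0.3642+0.3642i)·(+0.2716-0.2739i)  (-0.1908+0.1375i)·(-0.0015-0.1832i)
Y_2^1(R⁻¹ n̂) = +0.068412+0.350155i

Re=0.0684 Im=0.3502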